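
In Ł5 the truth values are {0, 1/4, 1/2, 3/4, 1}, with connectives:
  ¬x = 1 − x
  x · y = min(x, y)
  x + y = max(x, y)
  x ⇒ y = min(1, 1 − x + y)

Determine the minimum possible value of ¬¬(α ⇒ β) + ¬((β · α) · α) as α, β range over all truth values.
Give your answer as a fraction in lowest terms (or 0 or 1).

Take α = 1, β = 1/2:
α ⇒ β = 1 ⇒ 1/2 = 1/2
¬(α ⇒ β) = ¬1/2 = 1/2
¬¬(α ⇒ β) = ¬1/2 = 1/2
β · α = 1/2 · 1 = 1/2
(β · α) · α = 1/2 · 1 = 1/2
¬((β · α) · α) = ¬1/2 = 1/2
¬¬(α ⇒ β) + ¬((β · α) · α) = 1/2 + 1/2 = 1/2
No assignment yields a value below 1/2, so this is the minimum.

1/2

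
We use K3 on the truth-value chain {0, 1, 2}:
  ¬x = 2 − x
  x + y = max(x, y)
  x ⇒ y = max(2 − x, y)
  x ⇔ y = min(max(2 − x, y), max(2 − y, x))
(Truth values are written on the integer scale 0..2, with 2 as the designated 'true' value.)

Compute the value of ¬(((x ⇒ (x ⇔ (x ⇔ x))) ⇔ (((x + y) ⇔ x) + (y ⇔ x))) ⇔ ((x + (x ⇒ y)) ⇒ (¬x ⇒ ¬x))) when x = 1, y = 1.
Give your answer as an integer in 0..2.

x ⇔ x = 1 ⇔ 1 = 1
x ⇔ (x ⇔ x) = 1 ⇔ 1 = 1
x ⇒ (x ⇔ (x ⇔ x)) = 1 ⇒ 1 = 1
x + y = 1 + 1 = 1
(x + y) ⇔ x = 1 ⇔ 1 = 1
y ⇔ x = 1 ⇔ 1 = 1
((x + y) ⇔ x) + (y ⇔ x) = 1 + 1 = 1
(x ⇒ (x ⇔ (x ⇔ x))) ⇔ (((x + y) ⇔ x) + (y ⇔ x)) = 1 ⇔ 1 = 1
x ⇒ y = 1 ⇒ 1 = 1
x + (x ⇒ y) = 1 + 1 = 1
¬x = ¬1 = 1
¬x = ¬1 = 1
¬x ⇒ ¬x = 1 ⇒ 1 = 1
(x + (x ⇒ y)) ⇒ (¬x ⇒ ¬x) = 1 ⇒ 1 = 1
((x ⇒ (x ⇔ (x ⇔ x))) ⇔ (((x + y) ⇔ x) + (y ⇔ x))) ⇔ ((x + (x ⇒ y)) ⇒ (¬x ⇒ ¬x)) = 1 ⇔ 1 = 1
¬(((x ⇒ (x ⇔ (x ⇔ x))) ⇔ (((x + y) ⇔ x) + (y ⇔ x))) ⇔ ((x + (x ⇒ y)) ⇒ (¬x ⇒ ¬x))) = ¬1 = 1

1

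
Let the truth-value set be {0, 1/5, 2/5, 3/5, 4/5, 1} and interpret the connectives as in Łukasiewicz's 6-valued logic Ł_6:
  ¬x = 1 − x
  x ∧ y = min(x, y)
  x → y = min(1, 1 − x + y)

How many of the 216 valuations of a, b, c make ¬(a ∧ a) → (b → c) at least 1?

181

value 1: 181 assignments (counts)
value 4/5: 15 assignments
value 3/5: 10 assignments
value 2/5: 6 assignments
value 1/5: 3 assignments
value 0: 1 assignment
So 181 of the 216 assignments meet the threshold.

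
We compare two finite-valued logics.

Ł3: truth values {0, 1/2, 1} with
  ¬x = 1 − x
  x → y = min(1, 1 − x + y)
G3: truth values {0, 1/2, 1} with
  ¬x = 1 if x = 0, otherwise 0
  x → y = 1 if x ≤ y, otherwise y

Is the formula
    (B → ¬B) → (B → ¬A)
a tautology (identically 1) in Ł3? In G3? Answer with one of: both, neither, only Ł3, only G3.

only G3

In Ł3: at A = 1, B = 1/2 the value is 1/2 — not a tautology.
In G3: every assignment gives 1 — tautology.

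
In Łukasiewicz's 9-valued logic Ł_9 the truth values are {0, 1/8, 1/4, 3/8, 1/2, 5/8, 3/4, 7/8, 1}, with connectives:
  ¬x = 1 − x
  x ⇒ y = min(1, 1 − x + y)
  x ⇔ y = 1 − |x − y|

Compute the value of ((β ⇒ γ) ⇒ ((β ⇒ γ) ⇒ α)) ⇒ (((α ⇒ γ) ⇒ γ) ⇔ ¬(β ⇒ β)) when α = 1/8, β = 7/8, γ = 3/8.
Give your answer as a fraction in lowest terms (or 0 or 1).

β ⇒ γ = 7/8 ⇒ 3/8 = 1/2
β ⇒ γ = 7/8 ⇒ 3/8 = 1/2
(β ⇒ γ) ⇒ α = 1/2 ⇒ 1/8 = 5/8
(β ⇒ γ) ⇒ ((β ⇒ γ) ⇒ α) = 1/2 ⇒ 5/8 = 1
α ⇒ γ = 1/8 ⇒ 3/8 = 1
(α ⇒ γ) ⇒ γ = 1 ⇒ 3/8 = 3/8
β ⇒ β = 7/8 ⇒ 7/8 = 1
¬(β ⇒ β) = ¬1 = 0
((α ⇒ γ) ⇒ γ) ⇔ ¬(β ⇒ β) = 3/8 ⇔ 0 = 5/8
((β ⇒ γ) ⇒ ((β ⇒ γ) ⇒ α)) ⇒ (((α ⇒ γ) ⇒ γ) ⇔ ¬(β ⇒ β)) = 1 ⇒ 5/8 = 5/8

5/8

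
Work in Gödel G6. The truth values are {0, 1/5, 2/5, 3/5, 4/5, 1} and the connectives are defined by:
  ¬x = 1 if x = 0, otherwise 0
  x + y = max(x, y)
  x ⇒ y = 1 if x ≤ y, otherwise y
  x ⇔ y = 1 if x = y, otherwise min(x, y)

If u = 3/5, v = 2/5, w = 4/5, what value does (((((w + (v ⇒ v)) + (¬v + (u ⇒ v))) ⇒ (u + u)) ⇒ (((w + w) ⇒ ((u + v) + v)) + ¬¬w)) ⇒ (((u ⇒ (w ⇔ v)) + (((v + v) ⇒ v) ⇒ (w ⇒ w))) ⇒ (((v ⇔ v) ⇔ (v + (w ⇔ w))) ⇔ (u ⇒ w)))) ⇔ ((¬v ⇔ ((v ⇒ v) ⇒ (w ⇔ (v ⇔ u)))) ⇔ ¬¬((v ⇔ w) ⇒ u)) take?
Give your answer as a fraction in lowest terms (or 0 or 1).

v ⇒ v = 2/5 ⇒ 2/5 = 1
w + (v ⇒ v) = 4/5 + 1 = 1
¬v = ¬2/5 = 0
u ⇒ v = 3/5 ⇒ 2/5 = 2/5
¬v + (u ⇒ v) = 0 + 2/5 = 2/5
(w + (v ⇒ v)) + (¬v + (u ⇒ v)) = 1 + 2/5 = 1
u + u = 3/5 + 3/5 = 3/5
((w + (v ⇒ v)) + (¬v + (u ⇒ v))) ⇒ (u + u) = 1 ⇒ 3/5 = 3/5
w + w = 4/5 + 4/5 = 4/5
u + v = 3/5 + 2/5 = 3/5
(u + v) + v = 3/5 + 2/5 = 3/5
(w + w) ⇒ ((u + v) + v) = 4/5 ⇒ 3/5 = 3/5
¬w = ¬4/5 = 0
¬¬w = ¬0 = 1
((w + w) ⇒ ((u + v) + v)) + ¬¬w = 3/5 + 1 = 1
(((w + (v ⇒ v)) + (¬v + (u ⇒ v))) ⇒ (u + u)) ⇒ (((w + w) ⇒ ((u + v) + v)) + ¬¬w) = 3/5 ⇒ 1 = 1
w ⇔ v = 4/5 ⇔ 2/5 = 2/5
u ⇒ (w ⇔ v) = 3/5 ⇒ 2/5 = 2/5
v + v = 2/5 + 2/5 = 2/5
(v + v) ⇒ v = 2/5 ⇒ 2/5 = 1
w ⇒ w = 4/5 ⇒ 4/5 = 1
((v + v) ⇒ v) ⇒ (w ⇒ w) = 1 ⇒ 1 = 1
(u ⇒ (w ⇔ v)) + (((v + v) ⇒ v) ⇒ (w ⇒ w)) = 2/5 + 1 = 1
v ⇔ v = 2/5 ⇔ 2/5 = 1
w ⇔ w = 4/5 ⇔ 4/5 = 1
v + (w ⇔ w) = 2/5 + 1 = 1
(v ⇔ v) ⇔ (v + (w ⇔ w)) = 1 ⇔ 1 = 1
u ⇒ w = 3/5 ⇒ 4/5 = 1
((v ⇔ v) ⇔ (v + (w ⇔ w))) ⇔ (u ⇒ w) = 1 ⇔ 1 = 1
((u ⇒ (w ⇔ v)) + (((v + v) ⇒ v) ⇒ (w ⇒ w))) ⇒ (((v ⇔ v) ⇔ (v + (w ⇔ w))) ⇔ (u ⇒ w)) = 1 ⇒ 1 = 1
((((w + (v ⇒ v)) + (¬v + (u ⇒ v))) ⇒ (u + u)) ⇒ (((w + w) ⇒ ((u + v) + v)) + ¬¬w)) ⇒ (((u ⇒ (w ⇔ v)) + (((v + v) ⇒ v) ⇒ (w ⇒ w))) ⇒ (((v ⇔ v) ⇔ (v + (w ⇔ w))) ⇔ (u ⇒ w))) = 1 ⇒ 1 = 1
¬v = ¬2/5 = 0
v ⇒ v = 2/5 ⇒ 2/5 = 1
v ⇔ u = 2/5 ⇔ 3/5 = 2/5
w ⇔ (v ⇔ u) = 4/5 ⇔ 2/5 = 2/5
(v ⇒ v) ⇒ (w ⇔ (v ⇔ u)) = 1 ⇒ 2/5 = 2/5
¬v ⇔ ((v ⇒ v) ⇒ (w ⇔ (v ⇔ u))) = 0 ⇔ 2/5 = 0
v ⇔ w = 2/5 ⇔ 4/5 = 2/5
(v ⇔ w) ⇒ u = 2/5 ⇒ 3/5 = 1
¬((v ⇔ w) ⇒ u) = ¬1 = 0
¬¬((v ⇔ w) ⇒ u) = ¬0 = 1
(¬v ⇔ ((v ⇒ v) ⇒ (w ⇔ (v ⇔ u)))) ⇔ ¬¬((v ⇔ w) ⇒ u) = 0 ⇔ 1 = 0
(((((w + (v ⇒ v)) + (¬v + (u ⇒ v))) ⇒ (u + u)) ⇒ (((w + w) ⇒ ((u + v) + v)) + ¬¬w)) ⇒ (((u ⇒ (w ⇔ v)) + (((v + v) ⇒ v) ⇒ (w ⇒ w))) ⇒ (((v ⇔ v) ⇔ (v + (w ⇔ w))) ⇔ (u ⇒ w)))) ⇔ ((¬v ⇔ ((v ⇒ v) ⇒ (w ⇔ (v ⇔ u)))) ⇔ ¬¬((v ⇔ w) ⇒ u)) = 1 ⇔ 0 = 0

0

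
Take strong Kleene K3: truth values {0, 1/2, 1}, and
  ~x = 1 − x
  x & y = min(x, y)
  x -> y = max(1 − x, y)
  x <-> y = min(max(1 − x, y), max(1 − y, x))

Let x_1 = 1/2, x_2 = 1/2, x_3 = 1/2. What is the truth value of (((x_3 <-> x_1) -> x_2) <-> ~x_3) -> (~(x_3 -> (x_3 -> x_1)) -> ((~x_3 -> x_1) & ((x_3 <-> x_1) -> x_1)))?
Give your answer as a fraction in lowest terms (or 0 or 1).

1/2

x_3 <-> x_1 = 1/2 <-> 1/2 = 1/2
(x_3 <-> x_1) -> x_2 = 1/2 -> 1/2 = 1/2
~x_3 = ~1/2 = 1/2
((x_3 <-> x_1) -> x_2) <-> ~x_3 = 1/2 <-> 1/2 = 1/2
x_3 -> x_1 = 1/2 -> 1/2 = 1/2
x_3 -> (x_3 -> x_1) = 1/2 -> 1/2 = 1/2
~(x_3 -> (x_3 -> x_1)) = ~1/2 = 1/2
~x_3 = ~1/2 = 1/2
~x_3 -> x_1 = 1/2 -> 1/2 = 1/2
x_3 <-> x_1 = 1/2 <-> 1/2 = 1/2
(x_3 <-> x_1) -> x_1 = 1/2 -> 1/2 = 1/2
(~x_3 -> x_1) & ((x_3 <-> x_1) -> x_1) = 1/2 & 1/2 = 1/2
~(x_3 -> (x_3 -> x_1)) -> ((~x_3 -> x_1) & ((x_3 <-> x_1) -> x_1)) = 1/2 -> 1/2 = 1/2
(((x_3 <-> x_1) -> x_2) <-> ~x_3) -> (~(x_3 -> (x_3 -> x_1)) -> ((~x_3 -> x_1) & ((x_3 <-> x_1) -> x_1))) = 1/2 -> 1/2 = 1/2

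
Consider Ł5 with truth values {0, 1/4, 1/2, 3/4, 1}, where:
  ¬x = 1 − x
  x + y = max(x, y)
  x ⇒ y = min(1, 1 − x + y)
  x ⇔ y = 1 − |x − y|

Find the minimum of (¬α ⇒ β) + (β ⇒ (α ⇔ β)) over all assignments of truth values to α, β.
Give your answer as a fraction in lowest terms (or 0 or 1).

3/4

Take α = 0, β = 3/4:
¬α = ¬0 = 1
¬α ⇒ β = 1 ⇒ 3/4 = 3/4
α ⇔ β = 0 ⇔ 3/4 = 1/4
β ⇒ (α ⇔ β) = 3/4 ⇒ 1/4 = 1/2
(¬α ⇒ β) + (β ⇒ (α ⇔ β)) = 3/4 + 1/2 = 3/4
No assignment yields a value below 3/4, so this is the minimum.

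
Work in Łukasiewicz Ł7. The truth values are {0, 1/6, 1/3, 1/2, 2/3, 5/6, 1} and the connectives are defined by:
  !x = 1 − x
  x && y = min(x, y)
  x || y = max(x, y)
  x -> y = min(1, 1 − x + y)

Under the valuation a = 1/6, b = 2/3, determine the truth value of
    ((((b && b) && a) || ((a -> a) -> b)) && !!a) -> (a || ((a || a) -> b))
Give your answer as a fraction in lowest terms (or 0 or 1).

1

b && b = 2/3 && 2/3 = 2/3
(b && b) && a = 2/3 && 1/6 = 1/6
a -> a = 1/6 -> 1/6 = 1
(a -> a) -> b = 1 -> 2/3 = 2/3
((b && b) && a) || ((a -> a) -> b) = 1/6 || 2/3 = 2/3
!a = !1/6 = 5/6
!!a = !5/6 = 1/6
(((b && b) && a) || ((a -> a) -> b)) && !!a = 2/3 && 1/6 = 1/6
a || a = 1/6 || 1/6 = 1/6
(a || a) -> b = 1/6 -> 2/3 = 1
a || ((a || a) -> b) = 1/6 || 1 = 1
((((b && b) && a) || ((a -> a) -> b)) && !!a) -> (a || ((a || a) -> b)) = 1/6 -> 1 = 1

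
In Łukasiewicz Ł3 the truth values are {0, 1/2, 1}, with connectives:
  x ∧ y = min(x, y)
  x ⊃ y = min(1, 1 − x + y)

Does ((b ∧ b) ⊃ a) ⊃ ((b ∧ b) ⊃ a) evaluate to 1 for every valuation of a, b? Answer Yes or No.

a = 0, b = 0 ↦ 1
a = 0, b = 1/2 ↦ 1
a = 0, b = 1 ↦ 1
a = 1/2, b = 0 ↦ 1
a = 1/2, b = 1/2 ↦ 1
a = 1/2, b = 1 ↦ 1
a = 1, b = 0 ↦ 1
a = 1, b = 1/2 ↦ 1
a = 1, b = 1 ↦ 1
Every assignment gives a value ≥ 1.

Yes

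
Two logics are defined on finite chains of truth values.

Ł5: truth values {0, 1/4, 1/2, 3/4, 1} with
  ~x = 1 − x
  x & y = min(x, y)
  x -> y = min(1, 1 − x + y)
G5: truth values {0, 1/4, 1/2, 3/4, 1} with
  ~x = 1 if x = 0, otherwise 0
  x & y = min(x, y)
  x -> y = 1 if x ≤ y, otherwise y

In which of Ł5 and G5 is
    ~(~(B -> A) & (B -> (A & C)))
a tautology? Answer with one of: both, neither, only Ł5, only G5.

In Ł5: at A = 0, B = 1/4, C = 0 the value is 3/4 — not a tautology.
In G5: every assignment gives 1 — tautology.

only G5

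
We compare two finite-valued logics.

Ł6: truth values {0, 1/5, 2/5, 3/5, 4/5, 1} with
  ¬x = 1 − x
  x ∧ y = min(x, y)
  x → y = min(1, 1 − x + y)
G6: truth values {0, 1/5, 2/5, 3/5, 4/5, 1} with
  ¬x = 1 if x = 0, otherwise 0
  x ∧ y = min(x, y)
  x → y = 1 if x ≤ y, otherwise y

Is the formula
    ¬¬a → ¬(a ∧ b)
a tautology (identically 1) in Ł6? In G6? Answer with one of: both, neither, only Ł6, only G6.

neither

In Ł6: at a = 3/5, b = 3/5 the value is 4/5 — not a tautology.
In G6: at a = 1/5, b = 1/5 the value is 0 — not a tautology.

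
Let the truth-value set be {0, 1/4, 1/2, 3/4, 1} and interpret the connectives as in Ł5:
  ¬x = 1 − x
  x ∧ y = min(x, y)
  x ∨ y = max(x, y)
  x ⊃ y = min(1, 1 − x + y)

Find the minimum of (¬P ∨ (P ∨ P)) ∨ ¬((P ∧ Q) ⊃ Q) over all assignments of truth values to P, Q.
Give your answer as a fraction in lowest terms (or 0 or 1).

1/2

Take P = 1/2, Q = 0:
¬P = ¬1/2 = 1/2
P ∨ P = 1/2 ∨ 1/2 = 1/2
¬P ∨ (P ∨ P) = 1/2 ∨ 1/2 = 1/2
P ∧ Q = 1/2 ∧ 0 = 0
(P ∧ Q) ⊃ Q = 0 ⊃ 0 = 1
¬((P ∧ Q) ⊃ Q) = ¬1 = 0
(¬P ∨ (P ∨ P)) ∨ ¬((P ∧ Q) ⊃ Q) = 1/2 ∨ 0 = 1/2
No assignment yields a value below 1/2, so this is the minimum.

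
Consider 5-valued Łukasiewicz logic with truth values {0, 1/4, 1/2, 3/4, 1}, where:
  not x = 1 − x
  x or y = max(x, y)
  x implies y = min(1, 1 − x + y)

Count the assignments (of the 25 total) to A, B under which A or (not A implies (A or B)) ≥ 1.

value 1: 18 assignments (counts)
value 3/4: 2 assignments
value 1/2: 3 assignments
value 1/4: 1 assignment
value 0: 1 assignment
So 18 of the 25 assignments meet the threshold.

18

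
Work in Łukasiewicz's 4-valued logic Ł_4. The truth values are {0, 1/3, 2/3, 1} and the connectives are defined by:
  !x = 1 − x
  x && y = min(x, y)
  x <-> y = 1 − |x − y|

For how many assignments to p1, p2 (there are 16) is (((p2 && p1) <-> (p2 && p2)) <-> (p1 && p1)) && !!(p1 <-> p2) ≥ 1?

1

p1 = 0, p2 = 0 ↦ 0  <
p1 = 0, p2 = 1/3 ↦ 1/3  <
p1 = 0, p2 = 2/3 ↦ 1/3  <
p1 = 0, p2 = 1 ↦ 0  <
p1 = 1/3, p2 = 0 ↦ 1/3  <
p1 = 1/3, p2 = 1/3 ↦ 1/3  <
p1 = 1/3, p2 = 2/3 ↦ 2/3  <
p1 = 1/3, p2 = 1 ↦ 1/3  <
p1 = 2/3, p2 = 0 ↦ 1/3  <
p1 = 2/3, p2 = 1/3 ↦ 2/3  <
p1 = 2/3, p2 = 2/3 ↦ 2/3  <
p1 = 2/3, p2 = 1 ↦ 2/3  <
p1 = 1, p2 = 0 ↦ 0  <
p1 = 1, p2 = 1/3 ↦ 1/3  <
p1 = 1, p2 = 2/3 ↦ 2/3  <
p1 = 1, p2 = 1 ↦ 1  ≥
So 1 of the 16 assignments meets the threshold.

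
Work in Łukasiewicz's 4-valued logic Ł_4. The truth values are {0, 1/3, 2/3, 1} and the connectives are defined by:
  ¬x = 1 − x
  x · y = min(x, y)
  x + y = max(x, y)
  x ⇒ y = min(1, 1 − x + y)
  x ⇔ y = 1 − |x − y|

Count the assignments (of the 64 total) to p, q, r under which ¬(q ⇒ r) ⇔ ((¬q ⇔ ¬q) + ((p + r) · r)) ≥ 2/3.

12

value 1: 4 assignments (counts)
value 2/3: 8 assignments (counts)
value 1/3: 12 assignments
value 0: 40 assignments
So 12 of the 64 assignments meet the threshold.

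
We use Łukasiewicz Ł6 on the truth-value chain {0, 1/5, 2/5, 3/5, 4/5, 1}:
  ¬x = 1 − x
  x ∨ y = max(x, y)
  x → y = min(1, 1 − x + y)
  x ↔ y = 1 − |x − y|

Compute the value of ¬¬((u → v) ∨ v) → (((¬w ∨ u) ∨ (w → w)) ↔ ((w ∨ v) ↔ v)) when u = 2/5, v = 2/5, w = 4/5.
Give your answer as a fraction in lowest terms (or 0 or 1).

u → v = 2/5 → 2/5 = 1
(u → v) ∨ v = 1 ∨ 2/5 = 1
¬((u → v) ∨ v) = ¬1 = 0
¬¬((u → v) ∨ v) = ¬0 = 1
¬w = ¬4/5 = 1/5
¬w ∨ u = 1/5 ∨ 2/5 = 2/5
w → w = 4/5 → 4/5 = 1
(¬w ∨ u) ∨ (w → w) = 2/5 ∨ 1 = 1
w ∨ v = 4/5 ∨ 2/5 = 4/5
(w ∨ v) ↔ v = 4/5 ↔ 2/5 = 3/5
((¬w ∨ u) ∨ (w → w)) ↔ ((w ∨ v) ↔ v) = 1 ↔ 3/5 = 3/5
¬¬((u → v) ∨ v) → (((¬w ∨ u) ∨ (w → w)) ↔ ((w ∨ v) ↔ v)) = 1 → 3/5 = 3/5

3/5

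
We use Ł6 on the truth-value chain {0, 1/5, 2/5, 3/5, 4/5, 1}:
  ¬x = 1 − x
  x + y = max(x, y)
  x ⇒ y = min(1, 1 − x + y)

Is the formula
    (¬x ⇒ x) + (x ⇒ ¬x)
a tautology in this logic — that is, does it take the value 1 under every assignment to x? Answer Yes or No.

Yes

x = 0 ↦ 1
x = 1/5 ↦ 1
x = 2/5 ↦ 1
x = 3/5 ↦ 1
x = 4/5 ↦ 1
x = 1 ↦ 1
Every assignment gives a value ≥ 1.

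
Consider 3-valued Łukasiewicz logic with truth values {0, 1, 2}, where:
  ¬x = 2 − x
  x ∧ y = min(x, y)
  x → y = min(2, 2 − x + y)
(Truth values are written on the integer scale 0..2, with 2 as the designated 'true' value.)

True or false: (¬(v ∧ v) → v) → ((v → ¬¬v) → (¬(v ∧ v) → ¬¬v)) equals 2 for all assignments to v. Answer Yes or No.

Yes

v = 0 ↦ 2
v = 1 ↦ 2
v = 2 ↦ 2
Every assignment gives a value ≥ 2.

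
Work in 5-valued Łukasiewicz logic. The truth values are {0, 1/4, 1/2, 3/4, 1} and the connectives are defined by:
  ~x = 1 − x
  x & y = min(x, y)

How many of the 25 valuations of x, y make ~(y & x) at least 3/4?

value 1: 9 assignments (counts)
value 3/4: 7 assignments (counts)
value 1/2: 5 assignments
value 1/4: 3 assignments
value 0: 1 assignment
So 16 of the 25 assignments meet the threshold.

16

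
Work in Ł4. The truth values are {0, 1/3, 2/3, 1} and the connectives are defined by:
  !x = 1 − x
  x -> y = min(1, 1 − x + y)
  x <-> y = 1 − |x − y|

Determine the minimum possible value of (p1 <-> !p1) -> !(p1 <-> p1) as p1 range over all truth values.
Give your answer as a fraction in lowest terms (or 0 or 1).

1/3

Take p1 = 1/3:
!p1 = !1/3 = 2/3
p1 <-> !p1 = 1/3 <-> 2/3 = 2/3
p1 <-> p1 = 1/3 <-> 1/3 = 1
!(p1 <-> p1) = !1 = 0
(p1 <-> !p1) -> !(p1 <-> p1) = 2/3 -> 0 = 1/3
No assignment yields a value below 1/3, so this is the minimum.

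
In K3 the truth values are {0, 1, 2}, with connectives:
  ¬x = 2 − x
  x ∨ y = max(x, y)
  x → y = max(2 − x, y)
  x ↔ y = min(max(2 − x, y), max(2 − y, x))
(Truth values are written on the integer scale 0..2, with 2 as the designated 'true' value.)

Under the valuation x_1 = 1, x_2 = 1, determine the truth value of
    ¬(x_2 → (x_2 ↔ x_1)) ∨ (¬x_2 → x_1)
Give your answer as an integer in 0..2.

x_2 ↔ x_1 = 1 ↔ 1 = 1
x_2 → (x_2 ↔ x_1) = 1 → 1 = 1
¬(x_2 → (x_2 ↔ x_1)) = ¬1 = 1
¬x_2 = ¬1 = 1
¬x_2 → x_1 = 1 → 1 = 1
¬(x_2 → (x_2 ↔ x_1)) ∨ (¬x_2 → x_1) = 1 ∨ 1 = 1

1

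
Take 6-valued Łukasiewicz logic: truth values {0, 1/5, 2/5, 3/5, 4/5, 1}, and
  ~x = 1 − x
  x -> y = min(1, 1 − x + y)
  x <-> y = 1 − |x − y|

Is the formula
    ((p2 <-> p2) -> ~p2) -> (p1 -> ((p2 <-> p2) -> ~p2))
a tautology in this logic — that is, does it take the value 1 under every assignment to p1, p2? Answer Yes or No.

Yes

At p1 = 3/5, p2 = 0, for instance:
p2 <-> p2 = 0 <-> 0 = 1
~p2 = ~0 = 1
(p2 <-> p2) -> ~p2 = 1 -> 1 = 1
p1 -> ((p2 <-> p2) -> ~p2) = 3/5 -> 1 = 1
((p2 <-> p2) -> ~p2) -> (p1 -> ((p2 <-> p2) -> ~p2)) = 1 -> 1 = 1
and checking the remaining 35 assignments likewise gives ≥ 1 in every case.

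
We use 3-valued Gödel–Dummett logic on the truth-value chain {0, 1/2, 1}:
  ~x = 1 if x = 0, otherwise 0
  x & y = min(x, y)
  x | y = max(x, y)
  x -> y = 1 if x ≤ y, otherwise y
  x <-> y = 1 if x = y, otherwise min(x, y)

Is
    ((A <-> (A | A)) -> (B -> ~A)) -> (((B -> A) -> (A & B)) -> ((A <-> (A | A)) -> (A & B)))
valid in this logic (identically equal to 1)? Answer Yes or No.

No

Counterexample: take A = 0, B = 1/2.
A | A = 0 | 0 = 0
A <-> (A | A) = 0 <-> 0 = 1
~A = ~0 = 1
B -> ~A = 1/2 -> 1 = 1
(A <-> (A | A)) -> (B -> ~A) = 1 -> 1 = 1
B -> A = 1/2 -> 0 = 0
A & B = 0 & 1/2 = 0
(B -> A) -> (A & B) = 0 -> 0 = 1
A | A = 0 | 0 = 0
A <-> (A | A) = 0 <-> 0 = 1
A & B = 0 & 1/2 = 0
(A <-> (A | A)) -> (A & B) = 1 -> 0 = 0
((B -> A) -> (A & B)) -> ((A <-> (A | A)) -> (A & B)) = 1 -> 0 = 0
((A <-> (A | A)) -> (B -> ~A)) -> (((B -> A) -> (A & B)) -> ((A <-> (A | A)) -> (A & B))) = 1 -> 0 = 0
This gives 0 ≠ 1.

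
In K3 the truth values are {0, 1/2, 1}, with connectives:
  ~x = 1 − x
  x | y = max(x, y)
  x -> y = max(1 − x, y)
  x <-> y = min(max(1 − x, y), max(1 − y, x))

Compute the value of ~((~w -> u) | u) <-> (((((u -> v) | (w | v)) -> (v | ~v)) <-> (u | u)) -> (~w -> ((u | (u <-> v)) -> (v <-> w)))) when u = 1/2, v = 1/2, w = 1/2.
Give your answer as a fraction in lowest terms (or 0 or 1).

~w = ~1/2 = 1/2
~w -> u = 1/2 -> 1/2 = 1/2
(~w -> u) | u = 1/2 | 1/2 = 1/2
~((~w -> u) | u) = ~1/2 = 1/2
u -> v = 1/2 -> 1/2 = 1/2
w | v = 1/2 | 1/2 = 1/2
(u -> v) | (w | v) = 1/2 | 1/2 = 1/2
~v = ~1/2 = 1/2
v | ~v = 1/2 | 1/2 = 1/2
((u -> v) | (w | v)) -> (v | ~v) = 1/2 -> 1/2 = 1/2
u | u = 1/2 | 1/2 = 1/2
(((u -> v) | (w | v)) -> (v | ~v)) <-> (u | u) = 1/2 <-> 1/2 = 1/2
~w = ~1/2 = 1/2
u <-> v = 1/2 <-> 1/2 = 1/2
u | (u <-> v) = 1/2 | 1/2 = 1/2
v <-> w = 1/2 <-> 1/2 = 1/2
(u | (u <-> v)) -> (v <-> w) = 1/2 -> 1/2 = 1/2
~w -> ((u | (u <-> v)) -> (v <-> w)) = 1/2 -> 1/2 = 1/2
((((u -> v) | (w | v)) -> (v | ~v)) <-> (u | u)) -> (~w -> ((u | (u <-> v)) -> (v <-> w))) = 1/2 -> 1/2 = 1/2
~((~w -> u) | u) <-> (((((u -> v) | (w | v)) -> (v | ~v)) <-> (u | u)) -> (~w -> ((u | (u <-> v)) -> (v <-> w)))) = 1/2 <-> 1/2 = 1/2

1/2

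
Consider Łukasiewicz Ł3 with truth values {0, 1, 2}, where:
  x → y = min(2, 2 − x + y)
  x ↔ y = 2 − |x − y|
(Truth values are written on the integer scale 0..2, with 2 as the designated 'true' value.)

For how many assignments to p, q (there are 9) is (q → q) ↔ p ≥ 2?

3

p = 0, q = 0 ↦ 0  <
p = 0, q = 1 ↦ 0  <
p = 0, q = 2 ↦ 0  <
p = 1, q = 0 ↦ 1  <
p = 1, q = 1 ↦ 1  <
p = 1, q = 2 ↦ 1  <
p = 2, q = 0 ↦ 2  ≥
p = 2, q = 1 ↦ 2  ≥
p = 2, q = 2 ↦ 2  ≥
So 3 of the 9 assignments meet the threshold.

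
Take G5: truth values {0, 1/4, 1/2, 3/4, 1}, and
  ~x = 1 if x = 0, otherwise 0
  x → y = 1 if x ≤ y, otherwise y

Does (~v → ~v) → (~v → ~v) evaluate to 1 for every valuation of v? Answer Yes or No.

v = 0 ↦ 1
v = 1/4 ↦ 1
v = 1/2 ↦ 1
v = 3/4 ↦ 1
v = 1 ↦ 1
Every assignment gives a value ≥ 1.

Yes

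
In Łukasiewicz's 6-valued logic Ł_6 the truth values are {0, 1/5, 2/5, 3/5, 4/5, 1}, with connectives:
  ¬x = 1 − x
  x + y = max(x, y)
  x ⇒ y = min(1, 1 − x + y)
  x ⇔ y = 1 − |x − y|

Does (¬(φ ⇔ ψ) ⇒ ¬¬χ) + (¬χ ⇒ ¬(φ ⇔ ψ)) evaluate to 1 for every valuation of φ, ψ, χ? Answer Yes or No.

Counterexample: take φ = 0, ψ = 1/5, χ = 0.
φ ⇔ ψ = 0 ⇔ 1/5 = 4/5
¬(φ ⇔ ψ) = ¬4/5 = 1/5
¬χ = ¬0 = 1
¬¬χ = ¬1 = 0
¬(φ ⇔ ψ) ⇒ ¬¬χ = 1/5 ⇒ 0 = 4/5
¬χ = ¬0 = 1
φ ⇔ ψ = 0 ⇔ 1/5 = 4/5
¬(φ ⇔ ψ) = ¬4/5 = 1/5
¬χ ⇒ ¬(φ ⇔ ψ) = 1 ⇒ 1/5 = 1/5
(¬(φ ⇔ ψ) ⇒ ¬¬χ) + (¬χ ⇒ ¬(φ ⇔ ψ)) = 4/5 + 1/5 = 4/5
This gives 4/5 ≠ 1.

No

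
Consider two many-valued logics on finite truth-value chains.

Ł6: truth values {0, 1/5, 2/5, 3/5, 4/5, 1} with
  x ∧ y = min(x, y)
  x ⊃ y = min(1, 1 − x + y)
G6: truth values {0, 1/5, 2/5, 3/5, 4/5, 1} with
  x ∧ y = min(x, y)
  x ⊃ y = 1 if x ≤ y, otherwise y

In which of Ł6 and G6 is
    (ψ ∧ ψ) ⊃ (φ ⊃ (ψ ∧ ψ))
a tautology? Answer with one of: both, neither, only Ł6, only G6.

In Ł6: every assignment gives 1 — tautology.
In G6: every assignment gives 1 — tautology.

both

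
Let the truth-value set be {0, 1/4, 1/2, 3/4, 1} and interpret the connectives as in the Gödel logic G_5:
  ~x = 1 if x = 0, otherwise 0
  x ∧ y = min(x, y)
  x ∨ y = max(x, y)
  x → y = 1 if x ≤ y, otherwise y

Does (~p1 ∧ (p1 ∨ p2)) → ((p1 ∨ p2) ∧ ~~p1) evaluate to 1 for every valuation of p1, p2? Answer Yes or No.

Counterexample: take p1 = 0, p2 = 1/4.
~p1 = ~0 = 1
p1 ∨ p2 = 0 ∨ 1/4 = 1/4
~p1 ∧ (p1 ∨ p2) = 1 ∧ 1/4 = 1/4
p1 ∨ p2 = 0 ∨ 1/4 = 1/4
~p1 = ~0 = 1
~~p1 = ~1 = 0
(p1 ∨ p2) ∧ ~~p1 = 1/4 ∧ 0 = 0
(~p1 ∧ (p1 ∨ p2)) → ((p1 ∨ p2) ∧ ~~p1) = 1/4 → 0 = 0
This gives 0 ≠ 1.

No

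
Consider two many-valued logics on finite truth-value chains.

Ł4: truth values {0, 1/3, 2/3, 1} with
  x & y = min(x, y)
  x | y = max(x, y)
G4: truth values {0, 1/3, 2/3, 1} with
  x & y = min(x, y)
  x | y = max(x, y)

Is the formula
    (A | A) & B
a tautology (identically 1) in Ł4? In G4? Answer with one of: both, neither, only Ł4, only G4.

neither

In Ł4: at A = 0, B = 0 the value is 0 — not a tautology.
In G4: at A = 0, B = 0 the value is 0 — not a tautology.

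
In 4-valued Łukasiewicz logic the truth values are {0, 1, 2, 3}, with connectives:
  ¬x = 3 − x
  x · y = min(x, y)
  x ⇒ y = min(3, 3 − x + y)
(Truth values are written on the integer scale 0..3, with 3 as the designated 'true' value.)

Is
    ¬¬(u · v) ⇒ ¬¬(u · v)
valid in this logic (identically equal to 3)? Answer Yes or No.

u = 0, v = 0 ↦ 3
u = 0, v = 1 ↦ 3
u = 0, v = 2 ↦ 3
u = 0, v = 3 ↦ 3
u = 1, v = 0 ↦ 3
u = 1, v = 1 ↦ 3
u = 1, v = 2 ↦ 3
u = 1, v = 3 ↦ 3
u = 2, v = 0 ↦ 3
u = 2, v = 1 ↦ 3
u = 2, v = 2 ↦ 3
u = 2, v = 3 ↦ 3
u = 3, v = 0 ↦ 3
u = 3, v = 1 ↦ 3
u = 3, v = 2 ↦ 3
u = 3, v = 3 ↦ 3
Every assignment gives a value ≥ 3.

Yes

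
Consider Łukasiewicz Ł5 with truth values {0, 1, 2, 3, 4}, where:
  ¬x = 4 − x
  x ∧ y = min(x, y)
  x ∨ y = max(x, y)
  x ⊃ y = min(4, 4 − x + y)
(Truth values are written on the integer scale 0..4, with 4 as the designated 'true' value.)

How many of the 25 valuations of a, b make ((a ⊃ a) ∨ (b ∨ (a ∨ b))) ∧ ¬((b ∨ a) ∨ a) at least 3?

value 4: 1 assignment (counts)
value 3: 3 assignments (counts)
value 2: 5 assignments
value 1: 7 assignments
value 0: 9 assignments
So 4 of the 25 assignments meet the threshold.

4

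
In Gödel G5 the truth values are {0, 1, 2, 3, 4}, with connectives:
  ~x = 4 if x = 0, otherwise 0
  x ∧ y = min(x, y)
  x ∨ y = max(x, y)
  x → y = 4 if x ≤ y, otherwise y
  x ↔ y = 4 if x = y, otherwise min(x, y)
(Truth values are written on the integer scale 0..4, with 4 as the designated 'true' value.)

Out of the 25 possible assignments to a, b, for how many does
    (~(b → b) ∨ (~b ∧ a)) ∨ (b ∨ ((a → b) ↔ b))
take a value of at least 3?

19

value 4: 15 assignments (counts)
value 3: 4 assignments (counts)
value 2: 3 assignments
value 1: 2 assignments
value 0: 1 assignment
So 19 of the 25 assignments meet the threshold.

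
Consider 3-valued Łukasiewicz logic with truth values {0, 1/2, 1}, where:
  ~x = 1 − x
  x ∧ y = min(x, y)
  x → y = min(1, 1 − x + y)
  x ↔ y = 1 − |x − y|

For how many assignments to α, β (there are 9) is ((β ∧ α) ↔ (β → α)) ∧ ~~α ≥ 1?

α = 0, β = 0 ↦ 0  <
α = 0, β = 1/2 ↦ 0  <
α = 0, β = 1 ↦ 0  <
α = 1/2, β = 0 ↦ 0  <
α = 1/2, β = 1/2 ↦ 1/2  <
α = 1/2, β = 1 ↦ 1/2  <
α = 1, β = 0 ↦ 0  <
α = 1, β = 1/2 ↦ 1/2  <
α = 1, β = 1 ↦ 1  ≥
So 1 of the 9 assignments meets the threshold.

1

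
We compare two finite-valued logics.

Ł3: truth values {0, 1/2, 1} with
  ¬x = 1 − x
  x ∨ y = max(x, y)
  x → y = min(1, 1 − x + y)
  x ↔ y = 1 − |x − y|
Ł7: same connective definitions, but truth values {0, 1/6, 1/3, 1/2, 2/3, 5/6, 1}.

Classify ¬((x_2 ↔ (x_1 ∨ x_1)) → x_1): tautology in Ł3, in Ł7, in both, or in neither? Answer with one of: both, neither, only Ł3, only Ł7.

In Ł3: at x_1 = 0, x_2 = 1/2 the value is 1/2 — not a tautology.
In Ł7: at x_1 = 0, x_2 = 1/6 the value is 5/6 — not a tautology.

neither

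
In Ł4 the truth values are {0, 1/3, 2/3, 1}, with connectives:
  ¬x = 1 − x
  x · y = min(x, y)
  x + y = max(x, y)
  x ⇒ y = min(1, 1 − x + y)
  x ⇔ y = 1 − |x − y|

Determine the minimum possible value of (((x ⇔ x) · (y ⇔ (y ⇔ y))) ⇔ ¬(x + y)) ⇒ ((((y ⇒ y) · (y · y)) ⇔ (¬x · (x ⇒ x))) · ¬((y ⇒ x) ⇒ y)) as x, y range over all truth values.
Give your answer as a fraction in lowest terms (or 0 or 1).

1/3

Take x = 0, y = 2/3:
x ⇔ x = 0 ⇔ 0 = 1
y ⇔ y = 2/3 ⇔ 2/3 = 1
y ⇔ (y ⇔ y) = 2/3 ⇔ 1 = 2/3
(x ⇔ x) · (y ⇔ (y ⇔ y)) = 1 · 2/3 = 2/3
x + y = 0 + 2/3 = 2/3
¬(x + y) = ¬2/3 = 1/3
((x ⇔ x) · (y ⇔ (y ⇔ y))) ⇔ ¬(x + y) = 2/3 ⇔ 1/3 = 2/3
y ⇒ y = 2/3 ⇒ 2/3 = 1
y · y = 2/3 · 2/3 = 2/3
(y ⇒ y) · (y · y) = 1 · 2/3 = 2/3
¬x = ¬0 = 1
x ⇒ x = 0 ⇒ 0 = 1
¬x · (x ⇒ x) = 1 · 1 = 1
((y ⇒ y) · (y · y)) ⇔ (¬x · (x ⇒ x)) = 2/3 ⇔ 1 = 2/3
y ⇒ x = 2/3 ⇒ 0 = 1/3
(y ⇒ x) ⇒ y = 1/3 ⇒ 2/3 = 1
¬((y ⇒ x) ⇒ y) = ¬1 = 0
(((y ⇒ y) · (y · y)) ⇔ (¬x · (x ⇒ x))) · ¬((y ⇒ x) ⇒ y) = 2/3 · 0 = 0
(((x ⇔ x) · (y ⇔ (y ⇔ y))) ⇔ ¬(x + y)) ⇒ ((((y ⇒ y) · (y · y)) ⇔ (¬x · (x ⇒ x))) · ¬((y ⇒ x) ⇒ y)) = 2/3 ⇒ 0 = 1/3
No assignment yields a value below 1/3, so this is the minimum.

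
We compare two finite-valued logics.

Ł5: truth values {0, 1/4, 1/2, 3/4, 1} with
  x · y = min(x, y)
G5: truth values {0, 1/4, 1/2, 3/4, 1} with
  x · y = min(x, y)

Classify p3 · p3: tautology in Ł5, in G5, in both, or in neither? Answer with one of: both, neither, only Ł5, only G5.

In Ł5: at p3 = 0 the value is 0 — not a tautology.
In G5: at p3 = 0 the value is 0 — not a tautology.

neither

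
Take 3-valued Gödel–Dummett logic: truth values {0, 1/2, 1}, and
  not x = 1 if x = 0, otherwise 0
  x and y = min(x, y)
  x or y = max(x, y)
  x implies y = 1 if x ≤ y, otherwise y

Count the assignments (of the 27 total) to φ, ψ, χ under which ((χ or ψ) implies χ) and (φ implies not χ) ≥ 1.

value 1: 8 assignments (counts)
value 1/2: 1 assignment
value 0: 18 assignments
So 8 of the 27 assignments meet the threshold.

8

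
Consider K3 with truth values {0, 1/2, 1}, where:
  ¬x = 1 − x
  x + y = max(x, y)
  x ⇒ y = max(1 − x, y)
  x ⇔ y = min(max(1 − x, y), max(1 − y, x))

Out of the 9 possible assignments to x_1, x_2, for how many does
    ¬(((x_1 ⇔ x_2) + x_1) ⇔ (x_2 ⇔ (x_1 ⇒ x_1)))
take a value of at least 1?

3

x_1 = 0, x_2 = 0 ↦ 1  ≥
x_1 = 0, x_2 = 1/2 ↦ 1/2  <
x_1 = 0, x_2 = 1 ↦ 1  ≥
x_1 = 1/2, x_2 = 0 ↦ 1/2  <
x_1 = 1/2, x_2 = 1/2 ↦ 1/2  <
x_1 = 1/2, x_2 = 1 ↦ 1/2  <
x_1 = 1, x_2 = 0 ↦ 1  ≥
x_1 = 1, x_2 = 1/2 ↦ 1/2  <
x_1 = 1, x_2 = 1 ↦ 0  <
So 3 of the 9 assignments meet the threshold.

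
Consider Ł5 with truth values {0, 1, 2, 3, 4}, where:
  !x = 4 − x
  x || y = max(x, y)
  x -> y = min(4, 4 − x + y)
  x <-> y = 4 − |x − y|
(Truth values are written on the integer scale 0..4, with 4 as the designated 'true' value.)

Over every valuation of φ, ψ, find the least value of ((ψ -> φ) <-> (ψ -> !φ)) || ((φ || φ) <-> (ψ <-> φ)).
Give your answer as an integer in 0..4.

2

Take φ = 0, ψ = 2:
ψ -> φ = 2 -> 0 = 2
!φ = !0 = 4
ψ -> !φ = 2 -> 4 = 4
(ψ -> φ) <-> (ψ -> !φ) = 2 <-> 4 = 2
φ || φ = 0 || 0 = 0
ψ <-> φ = 2 <-> 0 = 2
(φ || φ) <-> (ψ <-> φ) = 0 <-> 2 = 2
((ψ -> φ) <-> (ψ -> !φ)) || ((φ || φ) <-> (ψ <-> φ)) = 2 || 2 = 2
No assignment yields a value below 2, so this is the minimum.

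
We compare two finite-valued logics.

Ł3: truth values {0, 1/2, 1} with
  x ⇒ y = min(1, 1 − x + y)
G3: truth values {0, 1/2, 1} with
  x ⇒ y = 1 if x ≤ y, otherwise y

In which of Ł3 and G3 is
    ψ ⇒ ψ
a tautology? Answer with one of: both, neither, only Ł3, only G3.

In Ł3: every assignment gives 1 — tautology.
In G3: every assignment gives 1 — tautology.

both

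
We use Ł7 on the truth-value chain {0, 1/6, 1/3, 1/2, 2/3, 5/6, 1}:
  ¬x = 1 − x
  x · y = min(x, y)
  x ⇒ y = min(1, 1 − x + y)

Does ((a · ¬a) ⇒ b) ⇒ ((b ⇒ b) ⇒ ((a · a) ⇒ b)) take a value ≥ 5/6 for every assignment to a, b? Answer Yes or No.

Counterexample: take a = 2/3, b = 0.
¬a = ¬2/3 = 1/3
a · ¬a = 2/3 · 1/3 = 1/3
(a · ¬a) ⇒ b = 1/3 ⇒ 0 = 2/3
b ⇒ b = 0 ⇒ 0 = 1
a · a = 2/3 · 2/3 = 2/3
(a · a) ⇒ b = 2/3 ⇒ 0 = 1/3
(b ⇒ b) ⇒ ((a · a) ⇒ b) = 1 ⇒ 1/3 = 1/3
((a · ¬a) ⇒ b) ⇒ ((b ⇒ b) ⇒ ((a · a) ⇒ b)) = 2/3 ⇒ 1/3 = 2/3
This gives 2/3, which is below 5/6.

No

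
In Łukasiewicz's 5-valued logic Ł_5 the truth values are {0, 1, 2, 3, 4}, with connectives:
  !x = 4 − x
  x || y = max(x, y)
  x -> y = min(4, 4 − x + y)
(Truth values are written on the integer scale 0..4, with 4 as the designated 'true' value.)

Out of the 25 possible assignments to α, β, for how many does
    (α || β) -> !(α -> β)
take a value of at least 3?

value 4: 5 assignments (counts)
value 3: 5 assignments (counts)
value 2: 5 assignments
value 1: 5 assignments
value 0: 5 assignments
So 10 of the 25 assignments meet the threshold.

10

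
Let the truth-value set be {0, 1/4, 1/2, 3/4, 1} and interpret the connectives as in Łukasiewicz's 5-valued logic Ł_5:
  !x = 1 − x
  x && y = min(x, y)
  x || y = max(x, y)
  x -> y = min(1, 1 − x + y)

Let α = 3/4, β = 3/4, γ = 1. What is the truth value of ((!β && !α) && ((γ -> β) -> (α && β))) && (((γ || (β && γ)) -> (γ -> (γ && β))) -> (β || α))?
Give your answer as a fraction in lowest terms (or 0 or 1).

1/4

!β = !3/4 = 1/4
!α = !3/4 = 1/4
!β && !α = 1/4 && 1/4 = 1/4
γ -> β = 1 -> 3/4 = 3/4
α && β = 3/4 && 3/4 = 3/4
(γ -> β) -> (α && β) = 3/4 -> 3/4 = 1
(!β && !α) && ((γ -> β) -> (α && β)) = 1/4 && 1 = 1/4
β && γ = 3/4 && 1 = 3/4
γ || (β && γ) = 1 || 3/4 = 1
γ && β = 1 && 3/4 = 3/4
γ -> (γ && β) = 1 -> 3/4 = 3/4
(γ || (β && γ)) -> (γ -> (γ && β)) = 1 -> 3/4 = 3/4
β || α = 3/4 || 3/4 = 3/4
((γ || (β && γ)) -> (γ -> (γ && β))) -> (β || α) = 3/4 -> 3/4 = 1
((!β && !α) && ((γ -> β) -> (α && β))) && (((γ || (β && γ)) -> (γ -> (γ && β))) -> (β || α)) = 1/4 && 1 = 1/4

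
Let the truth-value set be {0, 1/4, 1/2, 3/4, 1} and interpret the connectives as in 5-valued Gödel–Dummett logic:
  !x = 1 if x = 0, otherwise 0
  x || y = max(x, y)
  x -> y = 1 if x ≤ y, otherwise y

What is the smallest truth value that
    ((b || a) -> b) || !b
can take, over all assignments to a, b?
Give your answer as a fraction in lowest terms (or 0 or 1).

1/4

Take a = 1/2, b = 1/4:
b || a = 1/4 || 1/2 = 1/2
(b || a) -> b = 1/2 -> 1/4 = 1/4
!b = !1/4 = 0
((b || a) -> b) || !b = 1/4 || 0 = 1/4
No assignment yields a value below 1/4, so this is the minimum.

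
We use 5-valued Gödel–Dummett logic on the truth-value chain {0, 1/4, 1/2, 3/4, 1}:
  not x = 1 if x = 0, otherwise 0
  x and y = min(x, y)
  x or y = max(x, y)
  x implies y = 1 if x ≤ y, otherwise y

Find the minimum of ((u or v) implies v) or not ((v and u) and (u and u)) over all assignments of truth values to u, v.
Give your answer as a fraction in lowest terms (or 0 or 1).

1/4

Take u = 1/2, v = 1/4:
u or v = 1/2 or 1/4 = 1/2
(u or v) implies v = 1/2 implies 1/4 = 1/4
v and u = 1/4 and 1/2 = 1/4
u and u = 1/2 and 1/2 = 1/2
(v and u) and (u and u) = 1/4 and 1/2 = 1/4
not ((v and u) and (u and u)) = not 1/4 = 0
((u or v) implies v) or not ((v and u) and (u and u)) = 1/4 or 0 = 1/4
No assignment yields a value below 1/4, so this is the minimum.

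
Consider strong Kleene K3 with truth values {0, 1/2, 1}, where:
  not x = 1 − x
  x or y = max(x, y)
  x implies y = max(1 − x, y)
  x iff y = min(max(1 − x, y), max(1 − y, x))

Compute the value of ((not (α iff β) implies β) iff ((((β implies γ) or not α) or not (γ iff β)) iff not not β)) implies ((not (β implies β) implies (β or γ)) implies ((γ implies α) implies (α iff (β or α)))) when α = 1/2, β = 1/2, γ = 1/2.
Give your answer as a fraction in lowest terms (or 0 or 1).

1/2

α iff β = 1/2 iff 1/2 = 1/2
not (α iff β) = not 1/2 = 1/2
not (α iff β) implies β = 1/2 implies 1/2 = 1/2
β implies γ = 1/2 implies 1/2 = 1/2
not α = not 1/2 = 1/2
(β implies γ) or not α = 1/2 or 1/2 = 1/2
γ iff β = 1/2 iff 1/2 = 1/2
not (γ iff β) = not 1/2 = 1/2
((β implies γ) or not α) or not (γ iff β) = 1/2 or 1/2 = 1/2
not β = not 1/2 = 1/2
not not β = not 1/2 = 1/2
(((β implies γ) or not α) or not (γ iff β)) iff not not β = 1/2 iff 1/2 = 1/2
(not (α iff β) implies β) iff ((((β implies γ) or not α) or not (γ iff β)) iff not not β) = 1/2 iff 1/2 = 1/2
β implies β = 1/2 implies 1/2 = 1/2
not (β implies β) = not 1/2 = 1/2
β or γ = 1/2 or 1/2 = 1/2
not (β implies β) implies (β or γ) = 1/2 implies 1/2 = 1/2
γ implies α = 1/2 implies 1/2 = 1/2
β or α = 1/2 or 1/2 = 1/2
α iff (β or α) = 1/2 iff 1/2 = 1/2
(γ implies α) implies (α iff (β or α)) = 1/2 implies 1/2 = 1/2
(not (β implies β) implies (β or γ)) implies ((γ implies α) implies (α iff (β or α))) = 1/2 implies 1/2 = 1/2
((not (α iff β) implies β) iff ((((β implies γ) or not α) or not (γ iff β)) iff not not β)) implies ((not (β implies β) implies (β or γ)) implies ((γ implies α) implies (α iff (β or α)))) = 1/2 implies 1/2 = 1/2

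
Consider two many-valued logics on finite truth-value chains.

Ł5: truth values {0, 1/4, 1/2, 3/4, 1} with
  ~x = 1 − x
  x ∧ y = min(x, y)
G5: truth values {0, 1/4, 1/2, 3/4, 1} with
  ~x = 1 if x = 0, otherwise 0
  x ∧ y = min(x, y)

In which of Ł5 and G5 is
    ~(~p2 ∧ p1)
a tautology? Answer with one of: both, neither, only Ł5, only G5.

In Ł5: at p1 = 1/4, p2 = 0 the value is 3/4 — not a tautology.
In G5: at p1 = 1/4, p2 = 0 the value is 0 — not a tautology.

neither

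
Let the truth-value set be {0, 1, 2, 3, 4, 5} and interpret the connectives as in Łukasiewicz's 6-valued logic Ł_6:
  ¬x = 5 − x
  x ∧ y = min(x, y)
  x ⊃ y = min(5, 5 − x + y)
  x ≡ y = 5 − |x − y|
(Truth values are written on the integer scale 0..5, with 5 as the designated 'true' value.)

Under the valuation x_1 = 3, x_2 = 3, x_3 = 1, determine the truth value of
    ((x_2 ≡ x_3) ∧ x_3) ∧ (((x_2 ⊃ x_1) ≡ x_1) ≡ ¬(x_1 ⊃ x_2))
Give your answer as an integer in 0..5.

1

x_2 ≡ x_3 = 3 ≡ 1 = 3
(x_2 ≡ x_3) ∧ x_3 = 3 ∧ 1 = 1
x_2 ⊃ x_1 = 3 ⊃ 3 = 5
(x_2 ⊃ x_1) ≡ x_1 = 5 ≡ 3 = 3
x_1 ⊃ x_2 = 3 ⊃ 3 = 5
¬(x_1 ⊃ x_2) = ¬5 = 0
((x_2 ⊃ x_1) ≡ x_1) ≡ ¬(x_1 ⊃ x_2) = 3 ≡ 0 = 2
((x_2 ≡ x_3) ∧ x_3) ∧ (((x_2 ⊃ x_1) ≡ x_1) ≡ ¬(x_1 ⊃ x_2)) = 1 ∧ 2 = 1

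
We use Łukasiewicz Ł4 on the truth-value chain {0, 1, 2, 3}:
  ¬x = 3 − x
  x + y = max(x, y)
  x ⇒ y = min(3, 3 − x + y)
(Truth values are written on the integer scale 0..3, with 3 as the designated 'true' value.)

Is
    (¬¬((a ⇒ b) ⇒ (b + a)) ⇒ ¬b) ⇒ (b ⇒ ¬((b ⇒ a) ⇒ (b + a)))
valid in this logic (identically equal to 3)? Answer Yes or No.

Counterexample: take a = 0, b = 2.
a ⇒ b = 0 ⇒ 2 = 3
b + a = 2 + 0 = 2
(a ⇒ b) ⇒ (b + a) = 3 ⇒ 2 = 2
¬((a ⇒ b) ⇒ (b + a)) = ¬2 = 1
¬¬((a ⇒ b) ⇒ (b + a)) = ¬1 = 2
¬b = ¬2 = 1
¬¬((a ⇒ b) ⇒ (b + a)) ⇒ ¬b = 2 ⇒ 1 = 2
b ⇒ a = 2 ⇒ 0 = 1
b + a = 2 + 0 = 2
(b ⇒ a) ⇒ (b + a) = 1 ⇒ 2 = 3
¬((b ⇒ a) ⇒ (b + a)) = ¬3 = 0
b ⇒ ¬((b ⇒ a) ⇒ (b + a)) = 2 ⇒ 0 = 1
(¬¬((a ⇒ b) ⇒ (b + a)) ⇒ ¬b) ⇒ (b ⇒ ¬((b ⇒ a) ⇒ (b + a))) = 2 ⇒ 1 = 2
This gives 2 ≠ 3.

No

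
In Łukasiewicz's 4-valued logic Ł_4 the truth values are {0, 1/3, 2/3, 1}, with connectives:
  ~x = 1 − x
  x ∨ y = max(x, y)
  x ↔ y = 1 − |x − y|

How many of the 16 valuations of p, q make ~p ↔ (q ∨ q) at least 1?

4

p = 0, q = 0 ↦ 0  <
p = 0, q = 1/3 ↦ 1/3  <
p = 0, q = 2/3 ↦ 2/3  <
p = 0, q = 1 ↦ 1  ≥
p = 1/3, q = 0 ↦ 1/3  <
p = 1/3, q = 1/3 ↦ 2/3  <
p = 1/3, q = 2/3 ↦ 1  ≥
p = 1/3, q = 1 ↦ 2/3  <
p = 2/3, q = 0 ↦ 2/3  <
p = 2/3, q = 1/3 ↦ 1  ≥
p = 2/3, q = 2/3 ↦ 2/3  <
p = 2/3, q = 1 ↦ 1/3  <
p = 1, q = 0 ↦ 1  ≥
p = 1, q = 1/3 ↦ 2/3  <
p = 1, q = 2/3 ↦ 1/3  <
p = 1, q = 1 ↦ 0  <
So 4 of the 16 assignments meet the threshold.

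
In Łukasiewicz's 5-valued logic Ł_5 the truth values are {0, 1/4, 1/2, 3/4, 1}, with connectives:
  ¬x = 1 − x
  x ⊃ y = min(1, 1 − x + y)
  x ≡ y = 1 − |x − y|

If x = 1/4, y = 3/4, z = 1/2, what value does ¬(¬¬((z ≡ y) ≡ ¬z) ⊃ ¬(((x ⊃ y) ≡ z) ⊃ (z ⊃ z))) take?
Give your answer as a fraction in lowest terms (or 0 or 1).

z ≡ y = 1/2 ≡ 3/4 = 3/4
¬z = ¬1/2 = 1/2
(z ≡ y) ≡ ¬z = 3/4 ≡ 1/2 = 3/4
¬((z ≡ y) ≡ ¬z) = ¬3/4 = 1/4
¬¬((z ≡ y) ≡ ¬z) = ¬1/4 = 3/4
x ⊃ y = 1/4 ⊃ 3/4 = 1
(x ⊃ y) ≡ z = 1 ≡ 1/2 = 1/2
z ⊃ z = 1/2 ⊃ 1/2 = 1
((x ⊃ y) ≡ z) ⊃ (z ⊃ z) = 1/2 ⊃ 1 = 1
¬(((x ⊃ y) ≡ z) ⊃ (z ⊃ z)) = ¬1 = 0
¬¬((z ≡ y) ≡ ¬z) ⊃ ¬(((x ⊃ y) ≡ z) ⊃ (z ⊃ z)) = 3/4 ⊃ 0 = 1/4
¬(¬¬((z ≡ y) ≡ ¬z) ⊃ ¬(((x ⊃ y) ≡ z) ⊃ (z ⊃ z))) = ¬1/4 = 3/4

3/4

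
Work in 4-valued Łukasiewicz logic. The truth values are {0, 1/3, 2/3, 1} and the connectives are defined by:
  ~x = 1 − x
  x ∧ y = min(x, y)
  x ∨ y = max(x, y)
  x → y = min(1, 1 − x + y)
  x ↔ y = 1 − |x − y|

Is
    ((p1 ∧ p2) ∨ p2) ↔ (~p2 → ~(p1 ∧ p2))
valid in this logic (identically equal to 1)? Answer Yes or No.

Counterexample: take p1 = 0, p2 = 0.
p1 ∧ p2 = 0 ∧ 0 = 0
(p1 ∧ p2) ∨ p2 = 0 ∨ 0 = 0
~p2 = ~0 = 1
p1 ∧ p2 = 0 ∧ 0 = 0
~(p1 ∧ p2) = ~0 = 1
~p2 → ~(p1 ∧ p2) = 1 → 1 = 1
((p1 ∧ p2) ∨ p2) ↔ (~p2 → ~(p1 ∧ p2)) = 0 ↔ 1 = 0
This gives 0 ≠ 1.

No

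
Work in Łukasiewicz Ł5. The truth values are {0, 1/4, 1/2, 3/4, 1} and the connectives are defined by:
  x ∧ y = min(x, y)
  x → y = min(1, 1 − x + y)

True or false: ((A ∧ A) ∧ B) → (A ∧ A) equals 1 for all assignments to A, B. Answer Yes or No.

Yes

At A = 1/2, B = 3/4, for instance:
A ∧ A = 1/2 ∧ 1/2 = 1/2
(A ∧ A) ∧ B = 1/2 ∧ 3/4 = 1/2
((A ∧ A) ∧ B) → (A ∧ A) = 1/2 → 1/2 = 1
and checking the remaining 24 assignments likewise gives ≥ 1 in every case.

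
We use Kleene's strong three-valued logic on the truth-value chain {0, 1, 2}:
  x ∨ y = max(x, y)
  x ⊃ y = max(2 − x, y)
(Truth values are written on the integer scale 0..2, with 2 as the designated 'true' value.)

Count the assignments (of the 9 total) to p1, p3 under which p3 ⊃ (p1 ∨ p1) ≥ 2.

5

p1 = 0, p3 = 0 ↦ 2  ≥
p1 = 0, p3 = 1 ↦ 1  <
p1 = 0, p3 = 2 ↦ 0  <
p1 = 1, p3 = 0 ↦ 2  ≥
p1 = 1, p3 = 1 ↦ 1  <
p1 = 1, p3 = 2 ↦ 1  <
p1 = 2, p3 = 0 ↦ 2  ≥
p1 = 2, p3 = 1 ↦ 2  ≥
p1 = 2, p3 = 2 ↦ 2  ≥
So 5 of the 9 assignments meet the threshold.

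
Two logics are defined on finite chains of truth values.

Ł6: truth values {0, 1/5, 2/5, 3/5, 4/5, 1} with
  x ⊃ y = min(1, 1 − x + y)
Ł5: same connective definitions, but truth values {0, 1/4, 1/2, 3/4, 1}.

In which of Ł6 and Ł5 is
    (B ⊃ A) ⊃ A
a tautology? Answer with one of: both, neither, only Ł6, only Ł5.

In Ł6: at A = 0, B = 0 the value is 0 — not a tautology.
In Ł5: at A = 0, B = 0 the value is 0 — not a tautology.

neither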